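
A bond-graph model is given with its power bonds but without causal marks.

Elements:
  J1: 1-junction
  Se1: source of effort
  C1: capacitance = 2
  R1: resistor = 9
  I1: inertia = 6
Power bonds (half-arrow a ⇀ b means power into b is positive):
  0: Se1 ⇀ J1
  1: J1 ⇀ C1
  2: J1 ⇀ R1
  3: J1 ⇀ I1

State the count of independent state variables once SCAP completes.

2  (C1, I1 all integral)

b0 stroke→J1  (Se1 fixes effort; stroke away)
b1 stroke→J1  (C1 outputs effort q/C1)
b3 stroke→I1  (I1: I, integral causality)
b2 stroke→J1  (J1: bond 3 brought flow, rest push out)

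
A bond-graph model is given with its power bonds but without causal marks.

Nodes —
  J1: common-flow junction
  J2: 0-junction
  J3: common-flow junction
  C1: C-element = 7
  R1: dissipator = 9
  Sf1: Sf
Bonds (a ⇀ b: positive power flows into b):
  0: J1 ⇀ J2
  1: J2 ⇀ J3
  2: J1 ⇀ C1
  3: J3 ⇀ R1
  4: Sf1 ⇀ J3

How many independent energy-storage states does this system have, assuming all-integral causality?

1  (C1 all integral)

bond 4 |Sf1  (Sf1 fixes flow; stroke at Sf1)
bond 1 |J3  (J3: bond 4 brought flow, rest push out)
bond 3 |J3  (common-f at J3 fixed by 4)
bond 0 |J2  (only one effort-in slot at J2)
bond 2 |J1  (1-jn J1 has f-setter on 0)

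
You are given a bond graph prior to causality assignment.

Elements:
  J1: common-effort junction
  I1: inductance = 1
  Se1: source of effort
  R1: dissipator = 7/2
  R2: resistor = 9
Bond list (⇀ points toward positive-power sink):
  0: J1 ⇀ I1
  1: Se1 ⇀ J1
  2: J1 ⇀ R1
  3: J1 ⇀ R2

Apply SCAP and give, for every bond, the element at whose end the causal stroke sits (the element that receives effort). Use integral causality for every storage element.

bond 1 →J1  (Se1 fixes effort; stroke away)
bond 0 →I1  (common-e at J1 fixed by 1)
bond 2 →R1  (0-jn J1 has e-setter on 1)
bond 3 →R2  (J1: bond 1 brought effort, rest push out)

#0 stroke at I1
#1 stroke at J1
#2 stroke at R1
#3 stroke at R2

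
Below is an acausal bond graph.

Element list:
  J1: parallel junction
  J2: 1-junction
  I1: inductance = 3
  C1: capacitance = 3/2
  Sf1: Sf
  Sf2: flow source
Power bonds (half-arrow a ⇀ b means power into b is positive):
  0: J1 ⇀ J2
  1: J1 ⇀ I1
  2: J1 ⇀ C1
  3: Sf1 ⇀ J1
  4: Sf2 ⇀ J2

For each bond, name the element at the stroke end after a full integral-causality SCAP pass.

β0 stroke→J2
β1 stroke→I1
β2 stroke→J1
β3 stroke→Sf1
β4 stroke→Sf2

#3 stroke→Sf1  (Sf1 fixes flow; stroke at Sf1)
#4 stroke→Sf2  (Sf2 (Sf) sets flow on bond)
#0 stroke→J2  (common-f at J2 fixed by 4)
#1 stroke→I1  (prefer integral on I1)
#2 stroke→J1  (J1: last free bond brings effort in)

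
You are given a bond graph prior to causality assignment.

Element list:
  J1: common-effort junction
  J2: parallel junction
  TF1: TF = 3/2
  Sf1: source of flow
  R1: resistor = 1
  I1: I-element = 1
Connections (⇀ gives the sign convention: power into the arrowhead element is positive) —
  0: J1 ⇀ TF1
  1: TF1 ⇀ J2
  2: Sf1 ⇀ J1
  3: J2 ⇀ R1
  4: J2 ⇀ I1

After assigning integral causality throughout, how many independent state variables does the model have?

bond 2 →Sf1  (Sf1 (Sf) sets flow on bond)
bond 0 →J1  (J1: last free bond brings effort in)
bond 1 →TF1  (TF1: transformer flips bond 0)
bond 4 →I1  (I1 outputs flow p/I1)
bond 3 →J2  (only one effort-in slot at J2)

1  (I1 all integral)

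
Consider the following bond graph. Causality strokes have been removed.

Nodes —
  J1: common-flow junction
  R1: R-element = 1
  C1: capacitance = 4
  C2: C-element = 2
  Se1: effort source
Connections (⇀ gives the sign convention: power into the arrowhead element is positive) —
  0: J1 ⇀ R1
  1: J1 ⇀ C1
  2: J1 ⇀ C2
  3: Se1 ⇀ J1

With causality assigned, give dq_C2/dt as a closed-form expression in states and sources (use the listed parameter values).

#3 stroke at J1  (Se1: effort source, stroke at far end)
#1 stroke at J1  (C1: C, integral causality)
#2 stroke at J1  (prefer integral on C2)
#0 stroke at R1  (only one flow-in slot at J1)

dq_C2/dt = E_Se1 - q_C1/4 - q_C2/2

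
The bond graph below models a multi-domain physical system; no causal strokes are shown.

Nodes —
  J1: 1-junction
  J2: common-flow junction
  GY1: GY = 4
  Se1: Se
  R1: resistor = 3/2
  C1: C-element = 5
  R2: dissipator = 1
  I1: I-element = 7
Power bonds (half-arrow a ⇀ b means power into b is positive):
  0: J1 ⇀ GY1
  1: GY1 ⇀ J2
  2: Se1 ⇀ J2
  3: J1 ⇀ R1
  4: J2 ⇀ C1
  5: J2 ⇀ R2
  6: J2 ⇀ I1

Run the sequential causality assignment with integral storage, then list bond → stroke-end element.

β2 stroke→J2  (Se1 fixes effort; stroke away)
β4 stroke→J2  (C1: C, integral causality)
β6 stroke→I1  (I1 outputs flow p/I1)
β1 stroke→J2  (J2 flow already set via bond 6)
β5 stroke→J2  (common-f at J2 fixed by 6)
β0 stroke→J1  (GY1: gyrator matches bond 1)
β3 stroke→R1  (only one flow-in slot at J1)

b0 |J1
b1 |J2
b2 |J2
b3 |R1
b4 |J2
b5 |J2
b6 |I1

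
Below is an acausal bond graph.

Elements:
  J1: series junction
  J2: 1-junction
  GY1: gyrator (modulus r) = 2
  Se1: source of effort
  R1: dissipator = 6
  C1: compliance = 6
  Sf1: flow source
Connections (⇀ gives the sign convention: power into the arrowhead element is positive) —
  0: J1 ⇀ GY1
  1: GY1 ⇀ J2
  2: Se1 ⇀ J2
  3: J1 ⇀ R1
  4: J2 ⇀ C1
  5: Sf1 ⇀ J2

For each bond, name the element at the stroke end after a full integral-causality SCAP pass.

β2 stroke→J2  (source Se1 imposes e)
β5 stroke→Sf1  (Sf1: flow source, stroke at near end)
β1 stroke→J2  (1-jn J2 has f-setter on 5)
β4 stroke→J2  (J2: bond 5 brought flow, rest push out)
β0 stroke→J1  (GY GY1: same side as bond 1)
β3 stroke→R1  (closing 1-jn rule on J1)

b0 stroke→J1
b1 stroke→J2
b2 stroke→J2
b3 stroke→R1
b4 stroke→J2
b5 stroke→Sf1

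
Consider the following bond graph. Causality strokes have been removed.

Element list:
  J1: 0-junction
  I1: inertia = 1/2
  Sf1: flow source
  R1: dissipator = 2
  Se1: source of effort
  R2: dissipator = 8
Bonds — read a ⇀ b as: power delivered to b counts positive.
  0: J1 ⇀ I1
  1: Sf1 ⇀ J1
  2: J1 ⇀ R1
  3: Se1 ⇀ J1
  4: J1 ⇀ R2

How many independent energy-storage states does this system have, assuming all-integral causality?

1  (I1 all integral)

b1 |Sf1  (source Sf1 imposes f)
b3 |J1  (Se1: effort source, stroke at far end)
b0 |I1  (J1 effort already set via bond 3)
b2 |R1  (J1: bond 3 brought effort, rest push out)
b4 |R2  (0-jn J1 has e-setter on 3)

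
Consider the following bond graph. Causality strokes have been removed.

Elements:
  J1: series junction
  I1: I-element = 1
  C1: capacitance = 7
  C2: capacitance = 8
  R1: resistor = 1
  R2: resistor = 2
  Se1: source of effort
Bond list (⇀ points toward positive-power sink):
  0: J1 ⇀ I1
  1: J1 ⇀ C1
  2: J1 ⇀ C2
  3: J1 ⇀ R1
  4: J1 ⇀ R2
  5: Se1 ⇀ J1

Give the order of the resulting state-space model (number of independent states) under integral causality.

3  (C1, C2, I1 all integral)

#5 →J1  (Se1 fixes effort; stroke away)
#0 →I1  (I1 integral (f out))
#1 →J1  (J1 flow already set via bond 0)
#2 →J1  (J1: bond 0 brought flow, rest push out)
#3 →J1  (J1 flow already set via bond 0)
#4 →J1  (common-f at J1 fixed by 0)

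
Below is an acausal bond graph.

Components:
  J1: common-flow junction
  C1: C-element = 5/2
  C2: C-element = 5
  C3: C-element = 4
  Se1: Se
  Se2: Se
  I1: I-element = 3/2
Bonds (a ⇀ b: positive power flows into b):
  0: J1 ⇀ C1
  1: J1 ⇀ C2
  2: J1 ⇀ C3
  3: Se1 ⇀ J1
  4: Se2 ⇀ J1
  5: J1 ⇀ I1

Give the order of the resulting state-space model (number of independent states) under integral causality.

β3 stroke→J1  (Se1 (Se) sets effort on bond)
β4 stroke→J1  (source Se2 imposes e)
β0 stroke→J1  (C1 outputs effort q/C1)
β1 stroke→J1  (C2: C, integral causality)
β2 stroke→J1  (C3 outputs effort q/C3)
β5 stroke→I1  (J1: last free bond brings flow in)

4  (C1, C2, C3, I1 all integral)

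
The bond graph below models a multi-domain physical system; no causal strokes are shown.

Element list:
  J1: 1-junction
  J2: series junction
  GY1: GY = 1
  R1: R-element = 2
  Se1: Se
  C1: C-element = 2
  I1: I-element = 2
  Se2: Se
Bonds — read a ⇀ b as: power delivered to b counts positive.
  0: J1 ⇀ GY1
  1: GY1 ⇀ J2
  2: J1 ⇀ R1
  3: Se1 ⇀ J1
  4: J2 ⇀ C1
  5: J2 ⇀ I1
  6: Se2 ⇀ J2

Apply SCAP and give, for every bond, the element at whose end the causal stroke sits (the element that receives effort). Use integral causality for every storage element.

bond 0 →J1
bond 1 →J2
bond 2 →R1
bond 3 →J1
bond 4 →J2
bond 5 →I1
bond 6 →J2

#3 →J1  (source Se1 imposes e)
#6 →J2  (Se2: effort source, stroke at far end)
#4 →J2  (C1 integral (e out))
#5 →I1  (I1: I, integral causality)
#1 →J2  (common-f at J2 fixed by 5)
#0 →J1  (GY GY1: same side as bond 1)
#2 →R1  (J1 needs exactly one f-in)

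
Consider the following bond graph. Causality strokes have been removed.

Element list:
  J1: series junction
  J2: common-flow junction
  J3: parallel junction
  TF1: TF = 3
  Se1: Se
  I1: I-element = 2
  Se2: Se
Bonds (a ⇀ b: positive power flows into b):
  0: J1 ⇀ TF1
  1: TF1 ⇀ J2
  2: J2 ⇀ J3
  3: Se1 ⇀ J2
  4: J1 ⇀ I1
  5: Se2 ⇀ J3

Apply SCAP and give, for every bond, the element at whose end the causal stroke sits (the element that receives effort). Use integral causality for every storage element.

β0 |J1
β1 |TF1
β2 |J2
β3 |J2
β4 |I1
β5 |J3

bond 3 stroke at J2  (Se1: effort source, stroke at far end)
bond 5 stroke at J3  (source Se2 imposes e)
bond 2 stroke at J2  (0-jn J3 has e-setter on 5)
bond 1 stroke at TF1  (J2 needs exactly one f-in)
bond 0 stroke at J1  (through TF1, causality passes straight; one stroke at TF1)
bond 4 stroke at I1  (J1: last free bond brings flow in)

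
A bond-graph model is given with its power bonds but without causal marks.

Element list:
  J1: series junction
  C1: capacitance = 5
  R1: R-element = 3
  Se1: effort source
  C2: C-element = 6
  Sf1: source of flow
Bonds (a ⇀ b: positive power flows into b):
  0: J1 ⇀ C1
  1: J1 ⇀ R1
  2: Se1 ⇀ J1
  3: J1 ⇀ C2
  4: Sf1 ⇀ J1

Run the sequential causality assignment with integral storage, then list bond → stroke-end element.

b2 stroke at J1  (source Se1 imposes e)
b4 stroke at Sf1  (source Sf1 imposes f)
b0 stroke at J1  (J1 flow already set via bond 4)
b1 stroke at J1  (J1: bond 4 brought flow, rest push out)
b3 stroke at J1  (common-f at J1 fixed by 4)

bond 0 stroke at J1
bond 1 stroke at J1
bond 2 stroke at J1
bond 3 stroke at J1
bond 4 stroke at Sf1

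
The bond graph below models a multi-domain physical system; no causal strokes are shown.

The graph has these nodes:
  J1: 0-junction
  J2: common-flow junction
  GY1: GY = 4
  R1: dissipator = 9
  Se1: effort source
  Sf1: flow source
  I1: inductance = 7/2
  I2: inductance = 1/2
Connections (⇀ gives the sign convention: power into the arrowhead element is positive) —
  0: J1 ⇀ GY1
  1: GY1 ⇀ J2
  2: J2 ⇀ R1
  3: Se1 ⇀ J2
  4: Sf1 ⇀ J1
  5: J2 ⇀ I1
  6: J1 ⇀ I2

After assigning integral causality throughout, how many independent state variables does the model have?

bond 3 stroke→J2  (Se1 (Se) sets effort on bond)
bond 4 stroke→Sf1  (source Sf1 imposes f)
bond 5 stroke→I1  (I1 integral (f out))
bond 1 stroke→J2  (J2 flow already set via bond 5)
bond 2 stroke→J2  (1-jn J2 has f-setter on 5)
bond 0 stroke→J1  (through GY1, causality inverts; strokes same side of GY1)
bond 6 stroke→I2  (J1 effort already set via bond 0)

2  (I1, I2 all integral)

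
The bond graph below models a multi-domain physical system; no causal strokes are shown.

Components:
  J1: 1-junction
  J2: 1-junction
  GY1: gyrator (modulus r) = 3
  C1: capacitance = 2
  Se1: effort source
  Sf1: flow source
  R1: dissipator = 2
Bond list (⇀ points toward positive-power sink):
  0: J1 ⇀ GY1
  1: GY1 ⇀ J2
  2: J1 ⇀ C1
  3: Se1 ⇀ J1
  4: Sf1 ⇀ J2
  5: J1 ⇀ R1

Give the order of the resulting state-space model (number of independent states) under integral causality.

1  (C1 all integral)

β3 stroke→J1  (Se1 (Se) sets effort on bond)
β4 stroke→Sf1  (source Sf1 imposes f)
β1 stroke→J2  (1-jn J2 has f-setter on 4)
β0 stroke→J1  (GY1 both-in/both-out from 1)
β2 stroke→J1  (C1 outputs effort q/C1)
β5 stroke→R1  (J1 needs exactly one f-in)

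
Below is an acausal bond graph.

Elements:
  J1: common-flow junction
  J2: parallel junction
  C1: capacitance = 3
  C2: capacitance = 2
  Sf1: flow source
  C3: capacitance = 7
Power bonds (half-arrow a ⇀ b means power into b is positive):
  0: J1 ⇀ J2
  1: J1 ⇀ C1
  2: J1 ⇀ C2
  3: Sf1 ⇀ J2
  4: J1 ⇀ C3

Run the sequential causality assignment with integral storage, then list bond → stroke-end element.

β0 |J2
β1 |J1
β2 |J1
β3 |Sf1
β4 |J1

β3 stroke→Sf1  (Sf1 fixes flow; stroke at Sf1)
β0 stroke→J2  (only one effort-in slot at J2)
β1 stroke→J1  (J1: bond 0 brought flow, rest push out)
β2 stroke→J1  (1-jn J1 has f-setter on 0)
β4 stroke→J1  (J1 flow already set via bond 0)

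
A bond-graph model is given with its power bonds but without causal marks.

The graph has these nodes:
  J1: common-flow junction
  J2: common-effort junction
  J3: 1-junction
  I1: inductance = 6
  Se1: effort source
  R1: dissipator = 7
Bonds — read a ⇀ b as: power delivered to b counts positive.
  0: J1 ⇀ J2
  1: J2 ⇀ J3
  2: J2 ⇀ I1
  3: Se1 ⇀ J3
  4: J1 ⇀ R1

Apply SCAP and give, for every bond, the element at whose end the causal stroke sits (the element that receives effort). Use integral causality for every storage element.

b3 →J3  (Se1 (Se) sets effort on bond)
b1 →J2  (only one flow-in slot at J3)
b0 →J1  (0-jn J2 has e-setter on 1)
b2 →I1  (0-jn J2 has e-setter on 1)
b4 →R1  (only one flow-in slot at J1)

#0 →J1
#1 →J2
#2 →I1
#3 →J3
#4 →R1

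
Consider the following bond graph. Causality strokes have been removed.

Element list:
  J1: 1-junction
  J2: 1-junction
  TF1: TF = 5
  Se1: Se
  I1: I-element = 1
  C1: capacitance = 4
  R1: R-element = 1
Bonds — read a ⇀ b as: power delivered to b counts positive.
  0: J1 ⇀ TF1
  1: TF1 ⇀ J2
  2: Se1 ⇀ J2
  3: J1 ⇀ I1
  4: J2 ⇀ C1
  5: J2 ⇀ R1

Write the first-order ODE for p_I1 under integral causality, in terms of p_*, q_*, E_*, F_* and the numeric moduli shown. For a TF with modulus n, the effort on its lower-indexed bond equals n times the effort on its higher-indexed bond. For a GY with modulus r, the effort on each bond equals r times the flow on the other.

β2 |J2  (Se1: effort source, stroke at far end)
β3 |I1  (prefer integral on I1)
β0 |J1  (1-jn J1 has f-setter on 3)
β1 |TF1  (TF TF1: opposite of bond 0)
β4 |J2  (J2 flow already set via bond 1)
β5 |J2  (common-f at J2 fixed by 1)

dp_I1/dt = 5*E_Se1 - 25*p_I1 - 5*q_C1/4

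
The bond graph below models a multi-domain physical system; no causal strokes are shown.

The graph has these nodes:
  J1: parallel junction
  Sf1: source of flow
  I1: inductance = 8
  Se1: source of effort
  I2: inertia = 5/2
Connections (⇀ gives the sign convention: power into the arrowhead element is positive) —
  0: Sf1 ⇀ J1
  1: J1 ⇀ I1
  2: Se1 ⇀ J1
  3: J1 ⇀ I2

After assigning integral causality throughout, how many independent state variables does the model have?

b0 |Sf1  (Sf1 fixes flow; stroke at Sf1)
b2 |J1  (source Se1 imposes e)
b1 |I1  (J1: bond 2 brought effort, rest push out)
b3 |I2  (common-e at J1 fixed by 2)

2  (I1, I2 all integral)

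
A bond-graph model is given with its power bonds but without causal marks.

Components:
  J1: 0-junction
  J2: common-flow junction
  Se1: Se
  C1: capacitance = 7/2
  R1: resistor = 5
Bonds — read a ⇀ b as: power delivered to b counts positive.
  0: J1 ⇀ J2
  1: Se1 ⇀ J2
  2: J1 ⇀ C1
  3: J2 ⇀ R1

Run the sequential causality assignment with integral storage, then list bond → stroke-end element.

β0 stroke→J2
β1 stroke→J2
β2 stroke→J1
β3 stroke→R1

β1 |J2  (Se1 fixes effort; stroke away)
β2 |J1  (C1 integral (e out))
β0 |J2  (0-jn J1 has e-setter on 2)
β3 |R1  (closing 1-jn rule on J2)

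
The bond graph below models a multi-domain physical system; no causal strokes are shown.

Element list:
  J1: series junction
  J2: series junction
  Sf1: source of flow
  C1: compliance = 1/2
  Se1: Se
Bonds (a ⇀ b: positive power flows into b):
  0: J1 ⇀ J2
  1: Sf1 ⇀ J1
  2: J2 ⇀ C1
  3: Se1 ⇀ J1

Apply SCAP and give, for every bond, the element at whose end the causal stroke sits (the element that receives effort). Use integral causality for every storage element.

bond 1 →Sf1  (Sf1 fixes flow; stroke at Sf1)
bond 3 →J1  (Se1 fixes effort; stroke away)
bond 0 →J1  (J1 flow already set via bond 1)
bond 2 →J2  (J2: bond 0 brought flow, rest push out)

β0 →J1
β1 →Sf1
β2 →J2
β3 →J1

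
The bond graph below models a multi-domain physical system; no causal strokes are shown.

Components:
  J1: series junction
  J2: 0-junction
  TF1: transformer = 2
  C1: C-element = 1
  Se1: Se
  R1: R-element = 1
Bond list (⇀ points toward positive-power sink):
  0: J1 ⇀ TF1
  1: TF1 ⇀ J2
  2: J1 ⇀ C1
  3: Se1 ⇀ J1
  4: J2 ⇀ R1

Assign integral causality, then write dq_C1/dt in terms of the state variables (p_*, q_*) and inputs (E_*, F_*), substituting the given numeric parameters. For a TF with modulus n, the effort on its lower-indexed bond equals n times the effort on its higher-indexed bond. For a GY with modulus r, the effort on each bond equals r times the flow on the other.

dq_C1/dt = E_Se1/4 - q_C1/4

b3 →J1  (Se1 fixes effort; stroke away)
b2 →J1  (C1: C, integral causality)
b0 →TF1  (only one flow-in slot at J1)
b1 →J2  (TF1 one-in-one-out from 0)
b4 →R1  (common-e at J2 fixed by 1)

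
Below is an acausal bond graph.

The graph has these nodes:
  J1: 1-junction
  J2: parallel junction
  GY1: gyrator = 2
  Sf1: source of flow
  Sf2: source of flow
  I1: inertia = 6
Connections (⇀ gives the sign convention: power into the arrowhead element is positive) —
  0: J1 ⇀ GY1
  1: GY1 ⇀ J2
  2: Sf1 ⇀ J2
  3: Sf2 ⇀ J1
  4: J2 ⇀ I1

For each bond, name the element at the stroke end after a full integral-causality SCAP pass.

b0 |J1
b1 |J2
b2 |Sf1
b3 |Sf2
b4 |I1

bond 2 →Sf1  (source Sf1 imposes f)
bond 3 →Sf2  (Sf2 (Sf) sets flow on bond)
bond 0 →J1  (J1 flow already set via bond 3)
bond 1 →J2  (GY1: gyrator matches bond 0)
bond 4 →I1  (0-jn J2 has e-setter on 1)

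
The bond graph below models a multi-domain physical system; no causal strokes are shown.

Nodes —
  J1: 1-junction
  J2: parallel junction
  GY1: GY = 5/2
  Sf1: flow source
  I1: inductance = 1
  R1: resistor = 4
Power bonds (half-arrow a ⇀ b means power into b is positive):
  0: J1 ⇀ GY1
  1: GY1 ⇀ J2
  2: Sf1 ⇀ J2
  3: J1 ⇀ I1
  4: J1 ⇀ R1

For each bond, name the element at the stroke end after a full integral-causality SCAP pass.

bond 2 stroke→Sf1  (Sf1 fixes flow; stroke at Sf1)
bond 1 stroke→J2  (only one effort-in slot at J2)
bond 0 stroke→J1  (GY1 both-in/both-out from 1)
bond 3 stroke→I1  (I1: I, integral causality)
bond 4 stroke→J1  (J1 flow already set via bond 3)

β0 stroke→J1
β1 stroke→J2
β2 stroke→Sf1
β3 stroke→I1
β4 stroke→J1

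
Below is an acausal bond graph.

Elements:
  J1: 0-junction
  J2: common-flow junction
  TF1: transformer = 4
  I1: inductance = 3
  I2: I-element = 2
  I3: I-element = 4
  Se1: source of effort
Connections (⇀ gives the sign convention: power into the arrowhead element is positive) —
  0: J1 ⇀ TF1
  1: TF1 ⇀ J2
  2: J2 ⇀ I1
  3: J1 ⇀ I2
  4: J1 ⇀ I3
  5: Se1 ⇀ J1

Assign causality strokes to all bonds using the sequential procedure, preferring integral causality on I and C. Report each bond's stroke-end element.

bond 0 →TF1
bond 1 →J2
bond 2 →I1
bond 3 →I2
bond 4 →I3
bond 5 →J1

β5 stroke at J1  (Se1: effort source, stroke at far end)
β0 stroke at TF1  (J1: bond 5 brought effort, rest push out)
β3 stroke at I2  (J1: bond 5 brought effort, rest push out)
β4 stroke at I3  (common-e at J1 fixed by 5)
β1 stroke at J2  (TF1 one-in-one-out from 0)
β2 stroke at I1  (J2: last free bond brings flow in)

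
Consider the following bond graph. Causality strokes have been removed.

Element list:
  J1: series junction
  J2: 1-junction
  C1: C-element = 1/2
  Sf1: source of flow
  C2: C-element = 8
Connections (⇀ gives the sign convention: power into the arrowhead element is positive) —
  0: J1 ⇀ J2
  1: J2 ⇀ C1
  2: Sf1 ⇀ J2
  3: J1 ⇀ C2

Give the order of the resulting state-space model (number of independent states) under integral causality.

2  (C1, C2 all integral)

β2 →Sf1  (Sf1 (Sf) sets flow on bond)
β0 →J2  (J2: bond 2 brought flow, rest push out)
β1 →J2  (1-jn J2 has f-setter on 2)
β3 →J1  (1-jn J1 has f-setter on 0)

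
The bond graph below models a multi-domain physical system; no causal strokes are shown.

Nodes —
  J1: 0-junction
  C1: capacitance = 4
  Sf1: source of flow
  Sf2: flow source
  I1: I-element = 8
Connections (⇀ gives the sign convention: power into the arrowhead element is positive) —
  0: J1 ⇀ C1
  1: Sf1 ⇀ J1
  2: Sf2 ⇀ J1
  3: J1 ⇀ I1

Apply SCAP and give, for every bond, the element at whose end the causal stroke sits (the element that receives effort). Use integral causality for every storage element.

#0 stroke at J1
#1 stroke at Sf1
#2 stroke at Sf2
#3 stroke at I1

#1 |Sf1  (Sf1 fixes flow; stroke at Sf1)
#2 |Sf2  (Sf2 (Sf) sets flow on bond)
#0 |J1  (C1 integral (e out))
#3 |I1  (J1 effort already set via bond 0)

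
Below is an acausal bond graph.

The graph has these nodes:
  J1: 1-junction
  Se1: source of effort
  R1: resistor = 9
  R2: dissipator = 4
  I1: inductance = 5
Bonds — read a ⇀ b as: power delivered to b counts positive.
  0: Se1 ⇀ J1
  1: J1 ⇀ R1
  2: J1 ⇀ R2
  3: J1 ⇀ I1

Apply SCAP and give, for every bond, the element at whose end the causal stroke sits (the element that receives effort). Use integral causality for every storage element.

bond 0 |J1
bond 1 |J1
bond 2 |J1
bond 3 |I1

#0 |J1  (Se1 (Se) sets effort on bond)
#3 |I1  (I1 integral (f out))
#1 |J1  (J1 flow already set via bond 3)
#2 |J1  (1-jn J1 has f-setter on 3)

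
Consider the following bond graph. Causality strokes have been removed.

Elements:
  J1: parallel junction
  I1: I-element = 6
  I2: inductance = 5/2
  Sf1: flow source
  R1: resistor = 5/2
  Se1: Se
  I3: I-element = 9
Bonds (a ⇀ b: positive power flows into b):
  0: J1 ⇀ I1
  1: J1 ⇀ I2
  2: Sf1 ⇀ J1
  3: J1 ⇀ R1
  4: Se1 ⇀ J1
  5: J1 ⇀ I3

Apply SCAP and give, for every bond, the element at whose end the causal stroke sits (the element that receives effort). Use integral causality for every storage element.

β2 →Sf1  (Sf1 fixes flow; stroke at Sf1)
β4 →J1  (source Se1 imposes e)
β0 →I1  (common-e at J1 fixed by 4)
β1 →I2  (0-jn J1 has e-setter on 4)
β3 →R1  (0-jn J1 has e-setter on 4)
β5 →I3  (J1: bond 4 brought effort, rest push out)

bond 0 stroke→I1
bond 1 stroke→I2
bond 2 stroke→Sf1
bond 3 stroke→R1
bond 4 stroke→J1
bond 5 stroke→I3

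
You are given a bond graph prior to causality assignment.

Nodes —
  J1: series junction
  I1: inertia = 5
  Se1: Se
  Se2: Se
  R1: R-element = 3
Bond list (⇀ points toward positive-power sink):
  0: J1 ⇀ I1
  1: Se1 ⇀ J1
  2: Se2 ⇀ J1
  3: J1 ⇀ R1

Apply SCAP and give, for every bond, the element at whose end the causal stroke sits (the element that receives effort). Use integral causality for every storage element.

b0 stroke at I1
b1 stroke at J1
b2 stroke at J1
b3 stroke at J1

β1 →J1  (Se1 fixes effort; stroke away)
β2 →J1  (source Se2 imposes e)
β0 →I1  (I1: I, integral causality)
β3 →J1  (common-f at J1 fixed by 0)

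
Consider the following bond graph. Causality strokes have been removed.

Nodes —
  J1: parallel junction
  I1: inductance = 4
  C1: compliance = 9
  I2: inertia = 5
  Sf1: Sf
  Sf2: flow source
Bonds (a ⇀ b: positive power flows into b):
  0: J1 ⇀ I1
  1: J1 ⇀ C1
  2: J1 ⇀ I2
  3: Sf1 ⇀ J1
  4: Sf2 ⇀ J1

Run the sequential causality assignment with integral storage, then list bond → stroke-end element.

#3 |Sf1  (Sf1 (Sf) sets flow on bond)
#4 |Sf2  (Sf2 fixes flow; stroke at Sf2)
#0 |I1  (I1 outputs flow p/I1)
#1 |J1  (C1: C, integral causality)
#2 |I2  (J1: bond 1 brought effort, rest push out)

β0 stroke→I1
β1 stroke→J1
β2 stroke→I2
β3 stroke→Sf1
β4 stroke→Sf2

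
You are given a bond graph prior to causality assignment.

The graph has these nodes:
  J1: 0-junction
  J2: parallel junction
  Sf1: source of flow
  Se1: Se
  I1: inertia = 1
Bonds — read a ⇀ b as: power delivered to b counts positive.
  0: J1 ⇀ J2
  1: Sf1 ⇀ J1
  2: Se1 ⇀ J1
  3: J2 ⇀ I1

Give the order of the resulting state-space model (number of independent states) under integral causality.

bond 1 |Sf1  (Sf1: flow source, stroke at near end)
bond 2 |J1  (source Se1 imposes e)
bond 0 |J2  (common-e at J1 fixed by 2)
bond 3 |I1  (common-e at J2 fixed by 0)

1  (I1 all integral)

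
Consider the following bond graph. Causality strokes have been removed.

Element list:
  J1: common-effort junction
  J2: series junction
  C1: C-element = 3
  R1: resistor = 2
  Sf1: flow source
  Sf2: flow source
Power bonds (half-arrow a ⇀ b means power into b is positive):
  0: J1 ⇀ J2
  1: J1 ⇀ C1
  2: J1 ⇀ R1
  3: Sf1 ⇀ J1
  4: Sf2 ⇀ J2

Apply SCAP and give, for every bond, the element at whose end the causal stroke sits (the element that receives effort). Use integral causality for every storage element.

bond 3 →Sf1  (Sf1 fixes flow; stroke at Sf1)
bond 4 →Sf2  (Sf2 fixes flow; stroke at Sf2)
bond 0 →J2  (common-f at J2 fixed by 4)
bond 1 →J1  (C1 outputs effort q/C1)
bond 2 →R1  (J1 effort already set via bond 1)

#0 →J2
#1 →J1
#2 →R1
#3 →Sf1
#4 →Sf2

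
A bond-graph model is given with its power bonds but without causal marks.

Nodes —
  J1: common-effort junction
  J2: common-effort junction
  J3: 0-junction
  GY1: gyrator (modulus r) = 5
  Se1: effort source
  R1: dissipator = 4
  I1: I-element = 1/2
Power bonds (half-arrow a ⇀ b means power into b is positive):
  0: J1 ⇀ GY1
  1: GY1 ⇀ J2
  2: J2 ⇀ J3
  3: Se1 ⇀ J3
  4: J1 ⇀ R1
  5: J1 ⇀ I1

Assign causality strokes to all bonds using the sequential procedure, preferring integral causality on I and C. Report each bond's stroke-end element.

b0 |GY1
b1 |GY1
b2 |J2
b3 |J3
b4 |J1
b5 |I1

#3 stroke at J3  (Se1 (Se) sets effort on bond)
#2 stroke at J2  (0-jn J3 has e-setter on 3)
#1 stroke at GY1  (0-jn J2 has e-setter on 2)
#0 stroke at GY1  (GY1: gyrator matches bond 1)
#5 stroke at I1  (I1 integral (f out))
#4 stroke at J1  (J1: last free bond brings effort in)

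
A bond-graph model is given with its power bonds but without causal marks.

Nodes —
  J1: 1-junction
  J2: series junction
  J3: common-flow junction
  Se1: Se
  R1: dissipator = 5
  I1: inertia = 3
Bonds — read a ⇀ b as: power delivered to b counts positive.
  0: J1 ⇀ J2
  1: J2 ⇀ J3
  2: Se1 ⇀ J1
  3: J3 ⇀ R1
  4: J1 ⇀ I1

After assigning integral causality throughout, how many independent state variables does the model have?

1  (I1 all integral)

bond 2 stroke→J1  (Se1 fixes effort; stroke away)
bond 4 stroke→I1  (I1: I, integral causality)
bond 0 stroke→J1  (1-jn J1 has f-setter on 4)
bond 1 stroke→J2  (common-f at J2 fixed by 0)
bond 3 stroke→J3  (common-f at J3 fixed by 1)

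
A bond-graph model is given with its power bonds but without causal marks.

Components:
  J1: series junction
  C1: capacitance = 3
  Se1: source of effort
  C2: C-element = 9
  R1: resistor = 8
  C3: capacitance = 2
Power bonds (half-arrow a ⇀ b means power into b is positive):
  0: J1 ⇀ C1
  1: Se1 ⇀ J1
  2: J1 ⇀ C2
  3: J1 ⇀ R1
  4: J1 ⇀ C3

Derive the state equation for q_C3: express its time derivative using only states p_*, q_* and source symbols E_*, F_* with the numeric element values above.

b1 stroke at J1  (source Se1 imposes e)
b0 stroke at J1  (prefer integral on C1)
b2 stroke at J1  (prefer integral on C2)
b4 stroke at J1  (C3 outputs effort q/C3)
b3 stroke at R1  (J1 needs exactly one f-in)

dq_C3/dt = E_Se1/8 - q_C1/24 - q_C2/72 - q_C3/16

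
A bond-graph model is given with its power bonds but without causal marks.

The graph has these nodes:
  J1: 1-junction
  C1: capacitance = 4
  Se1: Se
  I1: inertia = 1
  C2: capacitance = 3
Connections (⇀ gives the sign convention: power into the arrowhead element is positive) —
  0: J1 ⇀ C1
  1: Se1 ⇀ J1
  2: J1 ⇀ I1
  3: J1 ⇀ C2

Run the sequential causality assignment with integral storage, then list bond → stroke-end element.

β1 stroke at J1  (source Se1 imposes e)
β0 stroke at J1  (C1: C, integral causality)
β2 stroke at I1  (I1 outputs flow p/I1)
β3 stroke at J1  (J1: bond 2 brought flow, rest push out)

bond 0 stroke at J1
bond 1 stroke at J1
bond 2 stroke at I1
bond 3 stroke at J1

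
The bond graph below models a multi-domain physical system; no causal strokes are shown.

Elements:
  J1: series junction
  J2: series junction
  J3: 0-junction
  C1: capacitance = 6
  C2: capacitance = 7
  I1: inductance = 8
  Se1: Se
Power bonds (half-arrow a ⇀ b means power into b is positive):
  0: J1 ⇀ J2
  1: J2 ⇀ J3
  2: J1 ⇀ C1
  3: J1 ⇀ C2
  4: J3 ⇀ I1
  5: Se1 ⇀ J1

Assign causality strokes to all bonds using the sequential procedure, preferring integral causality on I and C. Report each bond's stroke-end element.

β0 stroke at J2
β1 stroke at J3
β2 stroke at J1
β3 stroke at J1
β4 stroke at I1
β5 stroke at J1

bond 5 →J1  (Se1 (Se) sets effort on bond)
bond 2 →J1  (C1: C, integral causality)
bond 3 →J1  (C2 integral (e out))
bond 0 →J2  (J1: last free bond brings flow in)
bond 1 →J3  (closing 1-jn rule on J2)
bond 4 →I1  (common-e at J3 fixed by 1)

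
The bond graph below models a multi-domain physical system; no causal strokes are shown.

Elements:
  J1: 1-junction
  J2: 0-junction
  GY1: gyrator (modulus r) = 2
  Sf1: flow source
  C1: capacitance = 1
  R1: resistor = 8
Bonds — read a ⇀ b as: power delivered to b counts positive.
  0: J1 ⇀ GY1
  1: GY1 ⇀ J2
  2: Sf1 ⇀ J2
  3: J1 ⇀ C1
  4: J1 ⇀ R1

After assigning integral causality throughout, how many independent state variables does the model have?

1  (C1 all integral)

bond 2 stroke at Sf1  (source Sf1 imposes f)
bond 1 stroke at J2  (closing 0-jn rule on J2)
bond 0 stroke at J1  (GY1 both-in/both-out from 1)
bond 3 stroke at J1  (prefer integral on C1)
bond 4 stroke at R1  (J1 needs exactly one f-in)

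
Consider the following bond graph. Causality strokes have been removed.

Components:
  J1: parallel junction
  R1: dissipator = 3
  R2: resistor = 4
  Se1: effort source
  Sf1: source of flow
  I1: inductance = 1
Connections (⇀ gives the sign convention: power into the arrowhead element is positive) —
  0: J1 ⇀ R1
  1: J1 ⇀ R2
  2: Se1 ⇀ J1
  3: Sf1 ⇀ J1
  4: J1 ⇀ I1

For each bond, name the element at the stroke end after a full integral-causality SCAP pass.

b2 stroke at J1  (Se1: effort source, stroke at far end)
b3 stroke at Sf1  (Sf1 (Sf) sets flow on bond)
b0 stroke at R1  (common-e at J1 fixed by 2)
b1 stroke at R2  (J1: bond 2 brought effort, rest push out)
b4 stroke at I1  (J1 effort already set via bond 2)

#0 →R1
#1 →R2
#2 →J1
#3 →Sf1
#4 →I1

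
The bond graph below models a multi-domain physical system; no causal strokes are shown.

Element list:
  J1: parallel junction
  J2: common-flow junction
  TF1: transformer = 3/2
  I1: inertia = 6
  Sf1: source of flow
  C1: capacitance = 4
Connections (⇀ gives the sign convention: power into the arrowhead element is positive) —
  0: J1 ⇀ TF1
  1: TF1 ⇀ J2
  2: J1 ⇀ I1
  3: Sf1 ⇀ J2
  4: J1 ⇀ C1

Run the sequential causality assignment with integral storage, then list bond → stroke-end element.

#3 stroke→Sf1  (source Sf1 imposes f)
#1 stroke→J2  (1-jn J2 has f-setter on 3)
#0 stroke→TF1  (TF1 one-in-one-out from 1)
#2 stroke→I1  (I1 outputs flow p/I1)
#4 stroke→J1  (J1: last free bond brings effort in)

bond 0 stroke at TF1
bond 1 stroke at J2
bond 2 stroke at I1
bond 3 stroke at Sf1
bond 4 stroke at J1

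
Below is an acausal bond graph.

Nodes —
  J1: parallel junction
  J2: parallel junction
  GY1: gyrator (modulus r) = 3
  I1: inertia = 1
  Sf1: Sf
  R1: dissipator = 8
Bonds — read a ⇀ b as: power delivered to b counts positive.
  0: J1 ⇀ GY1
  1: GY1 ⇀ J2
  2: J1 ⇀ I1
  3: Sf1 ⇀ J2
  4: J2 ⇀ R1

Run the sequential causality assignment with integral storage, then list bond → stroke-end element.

bond 0 |J1
bond 1 |J2
bond 2 |I1
bond 3 |Sf1
bond 4 |R1

#3 |Sf1  (Sf1: flow source, stroke at near end)
#2 |I1  (prefer integral on I1)
#0 |J1  (closing 0-jn rule on J1)
#1 |J2  (GY GY1: same side as bond 0)
#4 |R1  (J2 effort already set via bond 1)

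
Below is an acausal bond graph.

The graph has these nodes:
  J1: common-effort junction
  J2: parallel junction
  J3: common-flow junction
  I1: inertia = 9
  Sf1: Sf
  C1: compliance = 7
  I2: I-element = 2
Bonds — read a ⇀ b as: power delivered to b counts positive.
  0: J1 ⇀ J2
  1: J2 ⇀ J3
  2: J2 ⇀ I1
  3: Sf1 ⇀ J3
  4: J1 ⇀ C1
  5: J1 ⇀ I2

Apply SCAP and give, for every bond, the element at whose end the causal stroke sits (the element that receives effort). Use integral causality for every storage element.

b3 stroke→Sf1  (Sf1 fixes flow; stroke at Sf1)
b1 stroke→J3  (J3: bond 3 brought flow, rest push out)
b2 stroke→I1  (prefer integral on I1)
b0 stroke→J2  (closing 0-jn rule on J2)
b4 stroke→J1  (C1 integral (e out))
b5 stroke→I2  (0-jn J1 has e-setter on 4)

β0 stroke at J2
β1 stroke at J3
β2 stroke at I1
β3 stroke at Sf1
β4 stroke at J1
β5 stroke at I2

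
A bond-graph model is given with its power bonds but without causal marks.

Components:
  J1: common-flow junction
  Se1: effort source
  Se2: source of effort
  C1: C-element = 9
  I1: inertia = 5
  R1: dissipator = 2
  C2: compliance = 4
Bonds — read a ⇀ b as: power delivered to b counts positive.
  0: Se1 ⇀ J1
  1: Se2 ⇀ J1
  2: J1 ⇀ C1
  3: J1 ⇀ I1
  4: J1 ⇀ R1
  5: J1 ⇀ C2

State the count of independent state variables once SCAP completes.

3  (C1, C2, I1 all integral)

#0 →J1  (Se1 (Se) sets effort on bond)
#1 →J1  (Se2 (Se) sets effort on bond)
#2 →J1  (C1 integral (e out))
#3 →I1  (prefer integral on I1)
#4 →J1  (J1 flow already set via bond 3)
#5 →J1  (common-f at J1 fixed by 3)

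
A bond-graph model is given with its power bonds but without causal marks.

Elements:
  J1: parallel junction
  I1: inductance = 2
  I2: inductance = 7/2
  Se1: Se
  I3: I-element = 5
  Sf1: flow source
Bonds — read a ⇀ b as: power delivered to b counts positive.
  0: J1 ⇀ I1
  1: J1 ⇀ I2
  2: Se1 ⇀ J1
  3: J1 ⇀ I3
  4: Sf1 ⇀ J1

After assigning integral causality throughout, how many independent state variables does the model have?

3  (I1, I2, I3 all integral)

bond 2 →J1  (Se1 (Se) sets effort on bond)
bond 4 →Sf1  (Sf1 (Sf) sets flow on bond)
bond 0 →I1  (J1: bond 2 brought effort, rest push out)
bond 1 →I2  (common-e at J1 fixed by 2)
bond 3 →I3  (J1: bond 2 brought effort, rest push out)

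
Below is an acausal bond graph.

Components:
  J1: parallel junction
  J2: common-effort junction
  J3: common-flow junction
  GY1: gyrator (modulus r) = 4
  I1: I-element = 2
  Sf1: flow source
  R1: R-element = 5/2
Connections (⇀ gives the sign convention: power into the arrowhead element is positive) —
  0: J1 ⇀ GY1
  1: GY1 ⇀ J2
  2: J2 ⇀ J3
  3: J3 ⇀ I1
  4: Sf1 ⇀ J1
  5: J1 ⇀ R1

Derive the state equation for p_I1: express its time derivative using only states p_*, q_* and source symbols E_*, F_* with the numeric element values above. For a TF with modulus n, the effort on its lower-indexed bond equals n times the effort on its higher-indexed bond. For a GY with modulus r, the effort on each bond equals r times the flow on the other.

dp_I1/dt = 4*F_Sf1 - 16*p_I1/5

#4 →Sf1  (Sf1 (Sf) sets flow on bond)
#3 →I1  (prefer integral on I1)
#2 →J3  (1-jn J3 has f-setter on 3)
#1 →J2  (closing 0-jn rule on J2)
#0 →J1  (GY GY1: same side as bond 1)
#5 →R1  (J1 effort already set via bond 0)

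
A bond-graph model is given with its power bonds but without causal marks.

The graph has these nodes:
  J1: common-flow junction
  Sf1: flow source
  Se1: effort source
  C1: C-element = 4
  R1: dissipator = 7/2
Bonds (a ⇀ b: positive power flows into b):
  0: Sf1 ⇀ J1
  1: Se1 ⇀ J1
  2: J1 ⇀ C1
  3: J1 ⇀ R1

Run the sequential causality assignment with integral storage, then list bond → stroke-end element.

bond 0 stroke at Sf1  (Sf1 (Sf) sets flow on bond)
bond 1 stroke at J1  (Se1 (Se) sets effort on bond)
bond 2 stroke at J1  (1-jn J1 has f-setter on 0)
bond 3 stroke at J1  (1-jn J1 has f-setter on 0)

#0 stroke at Sf1
#1 stroke at J1
#2 stroke at J1
#3 stroke at J1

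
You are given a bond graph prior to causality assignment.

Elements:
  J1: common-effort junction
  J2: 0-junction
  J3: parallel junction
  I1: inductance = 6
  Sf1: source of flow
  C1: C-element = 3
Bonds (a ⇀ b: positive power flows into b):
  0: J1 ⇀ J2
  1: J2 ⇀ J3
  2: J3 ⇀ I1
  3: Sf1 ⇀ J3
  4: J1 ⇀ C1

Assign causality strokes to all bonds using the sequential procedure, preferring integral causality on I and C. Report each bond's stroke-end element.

#3 |Sf1  (Sf1 (Sf) sets flow on bond)
#2 |I1  (I1 outputs flow p/I1)
#1 |J3  (J3: last free bond brings effort in)
#0 |J2  (J2 needs exactly one e-in)
#4 |J1  (J1 needs exactly one e-in)

b0 stroke→J2
b1 stroke→J3
b2 stroke→I1
b3 stroke→Sf1
b4 stroke→J1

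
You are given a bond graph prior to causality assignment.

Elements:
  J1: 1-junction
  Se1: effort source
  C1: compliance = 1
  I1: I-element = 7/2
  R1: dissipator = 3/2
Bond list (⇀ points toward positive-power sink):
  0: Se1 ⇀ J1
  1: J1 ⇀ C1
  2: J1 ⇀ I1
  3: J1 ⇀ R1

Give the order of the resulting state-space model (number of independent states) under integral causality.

2  (C1, I1 all integral)

#0 stroke at J1  (Se1 (Se) sets effort on bond)
#1 stroke at J1  (C1 integral (e out))
#2 stroke at I1  (I1 outputs flow p/I1)
#3 stroke at J1  (J1: bond 2 brought flow, rest push out)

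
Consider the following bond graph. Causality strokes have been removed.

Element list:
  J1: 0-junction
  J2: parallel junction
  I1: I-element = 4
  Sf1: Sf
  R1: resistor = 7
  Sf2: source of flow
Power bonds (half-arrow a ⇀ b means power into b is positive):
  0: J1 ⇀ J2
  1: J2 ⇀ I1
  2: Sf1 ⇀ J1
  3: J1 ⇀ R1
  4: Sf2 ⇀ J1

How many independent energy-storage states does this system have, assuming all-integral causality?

β2 stroke at Sf1  (Sf1: flow source, stroke at near end)
β4 stroke at Sf2  (source Sf2 imposes f)
β1 stroke at I1  (I1: I, integral causality)
β0 stroke at J2  (J2: last free bond brings effort in)
β3 stroke at J1  (J1 needs exactly one e-in)

1  (I1 all integral)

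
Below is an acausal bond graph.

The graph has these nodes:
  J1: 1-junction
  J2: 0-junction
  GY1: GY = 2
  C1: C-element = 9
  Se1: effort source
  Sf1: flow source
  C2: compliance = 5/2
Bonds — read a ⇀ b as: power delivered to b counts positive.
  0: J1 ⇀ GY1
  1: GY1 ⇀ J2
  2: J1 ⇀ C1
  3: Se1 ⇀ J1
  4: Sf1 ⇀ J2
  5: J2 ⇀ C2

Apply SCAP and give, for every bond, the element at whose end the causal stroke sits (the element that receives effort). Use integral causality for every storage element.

bond 0 stroke→GY1
bond 1 stroke→GY1
bond 2 stroke→J1
bond 3 stroke→J1
bond 4 stroke→Sf1
bond 5 stroke→J2

bond 3 →J1  (Se1 (Se) sets effort on bond)
bond 4 →Sf1  (Sf1 (Sf) sets flow on bond)
bond 2 →J1  (C1: C, integral causality)
bond 0 →GY1  (J1 needs exactly one f-in)
bond 1 →GY1  (GY GY1: same side as bond 0)
bond 5 →J2  (J2 needs exactly one e-in)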